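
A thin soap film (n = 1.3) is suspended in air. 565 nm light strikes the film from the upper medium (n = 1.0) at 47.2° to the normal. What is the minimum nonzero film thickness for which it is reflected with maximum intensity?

At the upper boundary (n = 1.0 to n = 1.3) the reflected ray undergoes a half-wave phase shift.
Ray reflecting at the bottom interface goes from n = 1.3 toward n = 1.0: no phase shift.
Exactly one π shift → a net half-wave offset.
So the condition for constructive reflection is 2 n t cos θ_r = (m + ½) λ.
Snell's law: 1.0 sin 47.2° = 1.3 sin θ_r → sin θ_r = 0.564, cos θ_r = 0.825.
Minimum at m = 0: t = λ / (4 n cos θ_r) = 565 / (4 × 1.3 × 0.825) = 132 nm.

132 nm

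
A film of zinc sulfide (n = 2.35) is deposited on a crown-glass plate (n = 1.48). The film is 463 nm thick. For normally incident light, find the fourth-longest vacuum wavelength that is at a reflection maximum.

622 nm

Ray reflecting at the top interface goes from n = 1.0 toward n = 2.35: a half-wave phase shift.
Ray reflecting at the bottom interface goes from n = 2.35 toward n = 1.48: no phase shift.
Exactly one π shift → a net half-wave offset.
For strong reflection here: 2 n t = (m + ½) λ.
λ = 2 n t / (m + ½). The fourth-longest wavelength is m = 3: λ = 2 × 2.35 × 463 / 3.50 = 622 nm.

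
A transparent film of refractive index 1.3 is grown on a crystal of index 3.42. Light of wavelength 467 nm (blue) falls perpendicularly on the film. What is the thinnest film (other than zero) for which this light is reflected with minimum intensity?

At the upper boundary (n = 1.0 to n = 1.3) the reflected ray undergoes a half-wave phase shift.
At the lower boundary (n = 1.3 to n = 3.42) the reflected ray undergoes a half-wave phase shift.
Net: no relative phase inversion (both shifts match).
With no net inversion, destructive interference in reflection requires 2 n t = (m + ½) λ.
Minimum at m = 0: t = λ / (4 n) = 467 / (4 × 1.3) = 89.8 nm.

89.8 nm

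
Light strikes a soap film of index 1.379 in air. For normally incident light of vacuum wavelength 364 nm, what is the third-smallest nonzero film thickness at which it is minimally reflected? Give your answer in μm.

Ray reflecting at the top interface goes from n = 1.0 toward n = 1.379: a half-wave phase shift.
At the lower boundary (n = 1.379 to n = 1.0) the reflected ray undergoes no phase shift.
Exactly one π shift → a net half-wave offset.
So the condition for destructive reflection is 2 n t = m λ.
The third-smallest nonzero thickness corresponds to m = 3: t = m λ / (2 n) = 3.00 × 364 / (2 × 1.379) = 396 nm.

0.396 μm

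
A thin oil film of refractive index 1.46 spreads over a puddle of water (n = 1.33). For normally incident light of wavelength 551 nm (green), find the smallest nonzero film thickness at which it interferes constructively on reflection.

At the upper boundary (n = 1.0 to n = 1.46) the reflected ray undergoes a half-wave phase shift.
Bottom surface (1.46 → 1.33): reflection off a lower-index medium gives no phase shift.
Net: one phase inversion between the two reflected rays.
So the condition for constructive reflection is 2 n t = (m + ½) λ.
Minimum at m = 0: t = λ / (4 n) = 551 / (4 × 1.46) = 94.3 nm.

94.3 nm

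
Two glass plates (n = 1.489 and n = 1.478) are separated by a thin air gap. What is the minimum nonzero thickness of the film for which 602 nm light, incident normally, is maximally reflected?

151 nm

At the upper boundary (n = 1.489 to n = 1.0) the reflected ray undergoes no phase shift.
Ray reflecting at the bottom interface goes from n = 1.0 toward n = 1.478: a half-wave phase shift.
Net: one phase inversion between the two reflected rays.
So the condition for constructive reflection is 2 n t = (m + ½) λ.
Minimum at m = 0: t = λ / (4 n) = 602 / (4 × 1.0) = 151 nm.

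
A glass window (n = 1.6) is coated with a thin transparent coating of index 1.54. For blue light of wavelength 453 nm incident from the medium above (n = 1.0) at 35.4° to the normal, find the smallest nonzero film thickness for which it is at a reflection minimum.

Ray reflecting at the top interface goes from n = 1.0 toward n = 1.54: a half-wave phase shift.
At the lower boundary (n = 1.54 to n = 1.6) the reflected ray undergoes a half-wave phase shift.
The two reflections carry the same phase change, so no net offset.
For weak reflection here: 2 n t cos θ_r = (m + ½) λ.
Snell's law: 1.0 sin 35.4° = 1.54 sin θ_r → sin θ_r = 0.376, cos θ_r = 0.927.
Minimum at m = 0: t = λ / (4 n cos θ_r) = 453 / (4 × 1.54 × 0.927) = 79.4 nm.

79.4 nm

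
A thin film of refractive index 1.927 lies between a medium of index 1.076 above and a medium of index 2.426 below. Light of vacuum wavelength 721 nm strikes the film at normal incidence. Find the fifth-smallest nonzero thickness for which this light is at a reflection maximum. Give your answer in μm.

0.935 μm

Top surface (1.076 → 1.927): reflection off a higher-index medium gives a half-wave phase shift.
Bottom surface (1.927 → 2.426): reflection off a higher-index medium gives a half-wave phase shift.
Net: no relative phase inversion (both shifts match).
With no net inversion, constructive interference in reflection requires 2 n t = m λ.
The fifth-smallest nonzero thickness corresponds to m = 5: t = m λ / (2 n) = 5.00 × 721 / (2 × 1.927) = 935 nm.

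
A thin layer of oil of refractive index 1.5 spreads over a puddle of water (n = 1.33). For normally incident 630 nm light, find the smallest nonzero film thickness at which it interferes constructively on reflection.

105 nm

At the upper boundary (n = 1.0 to n = 1.5) the reflected ray undergoes a half-wave phase shift.
At the lower boundary (n = 1.5 to n = 1.33) the reflected ray undergoes no phase shift.
The two reflections differ by half a wavelength.
With one net inversion, constructive interference in reflection requires 2 n t = (m + ½) λ.
Minimum at m = 0: t = λ / (4 n) = 630 / (4 × 1.5) = 105 nm.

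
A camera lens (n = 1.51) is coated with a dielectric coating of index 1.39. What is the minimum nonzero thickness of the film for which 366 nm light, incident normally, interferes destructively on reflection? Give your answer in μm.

0.0658 μm

At the upper boundary (n = 1.0 to n = 1.39) the reflected ray undergoes a half-wave phase shift.
Ray reflecting at the bottom interface goes from n = 1.39 toward n = 1.51: a half-wave phase shift.
Zero or two π shifts → no net half-wave offset.
For minimum reflection here: 2 n t = (m + ½) λ.
Minimum at m = 0: t = λ / (4 n) = 366 / (4 × 1.39) = 65.8 nm.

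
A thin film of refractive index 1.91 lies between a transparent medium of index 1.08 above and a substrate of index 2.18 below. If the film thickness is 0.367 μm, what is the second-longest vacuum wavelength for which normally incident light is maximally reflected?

At the upper boundary (n = 1.08 to n = 1.91) the reflected ray undergoes a half-wave phase shift.
Bottom surface (1.91 → 2.18): reflection off a higher-index medium gives a half-wave phase shift.
Net: no relative phase inversion (both shifts match).
With no net inversion, constructive interference in reflection requires 2 n t = m λ.
λ = 2 n t / m. The second-longest wavelength is m = 2: λ = 2 × 1.91 × 367 / 2.00 = 701 nm.

701 nm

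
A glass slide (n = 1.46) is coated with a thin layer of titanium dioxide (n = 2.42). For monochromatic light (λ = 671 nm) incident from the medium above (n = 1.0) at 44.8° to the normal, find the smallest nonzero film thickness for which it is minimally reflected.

At the upper boundary (n = 1.0 to n = 2.42) the reflected ray undergoes a half-wave phase shift.
Ray reflecting at the bottom interface goes from n = 2.42 toward n = 1.46: no phase shift.
The two reflections differ by half a wavelength.
With one net inversion, destructive interference in reflection requires 2 n t cos θ_r = m λ.
Snell's law: 1.0 sin 44.8° = 2.42 sin θ_r → sin θ_r = 0.291, cos θ_r = 0.957.
Minimum nonzero at m = 1: t = λ / (2 n cos θ_r) = 671 / (2 × 2.42 × 0.957) = 145 nm.

145 nm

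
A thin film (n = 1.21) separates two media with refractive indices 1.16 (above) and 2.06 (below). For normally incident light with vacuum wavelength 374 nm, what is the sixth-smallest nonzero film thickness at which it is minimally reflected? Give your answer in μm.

Ray reflecting at the top interface goes from n = 1.16 toward n = 1.21: a half-wave phase shift.
Bottom surface (1.21 → 2.06): reflection off a higher-index medium gives a half-wave phase shift.
Zero or two π shifts → no net half-wave offset.
So the condition for destructive reflection is 2 n t = (m + ½) λ.
The sixth-smallest nonzero thickness corresponds to m = 5: t = (m + ½) λ / (2 n) = 5.50 × 374 / (2 × 1.21) = 850 nm.

0.850 μm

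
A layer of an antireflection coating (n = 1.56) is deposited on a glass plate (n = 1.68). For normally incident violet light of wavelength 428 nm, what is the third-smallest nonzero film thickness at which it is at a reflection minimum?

343 nm

Ray reflecting at the top interface goes from n = 1.0 toward n = 1.56: a half-wave phase shift.
At the lower boundary (n = 1.56 to n = 1.68) the reflected ray undergoes a half-wave phase shift.
The two reflections carry the same phase change, so no net offset.
So the condition for destructive reflection is 2 n t = (m + ½) λ.
The third-smallest nonzero thickness corresponds to m = 2: t = (m + ½) λ / (2 n) = 2.50 × 428 / (2 × 1.56) = 343 nm.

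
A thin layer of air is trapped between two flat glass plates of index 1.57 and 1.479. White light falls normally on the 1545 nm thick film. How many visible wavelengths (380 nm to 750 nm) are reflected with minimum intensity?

Top surface (1.57 → 1.0): reflection off a lower-index medium gives no phase shift.
Ray reflecting at the bottom interface goes from n = 1.0 toward n = 1.479: a half-wave phase shift.
Net: one phase inversion between the two reflected rays.
With one net inversion, destructive interference in reflection requires 2 n t = m λ.
λ = 2 n t / m = 3090 / m nm.
m=4: 773 nm (IR); m=5: 618 nm (visible); m=6: 515 nm (visible); m=7: 441 nm (visible); m=8: 386 nm (visible); m=9: 343 nm (UV).

4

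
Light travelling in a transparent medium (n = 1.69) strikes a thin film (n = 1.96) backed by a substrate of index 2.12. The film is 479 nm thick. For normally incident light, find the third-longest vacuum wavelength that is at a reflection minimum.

Top surface (1.69 → 1.96): reflection off a higher-index medium gives a half-wave phase shift.
Ray reflecting at the bottom interface goes from n = 1.96 toward n = 2.12: a half-wave phase shift.
The two reflections carry the same phase change, so no net offset.
With no net inversion, destructive interference in reflection requires 2 n t = (m + ½) λ.
λ = 2 n t / (m + ½). The third-longest wavelength is m = 2: λ = 2 × 1.96 × 479 / 2.50 = 751 nm.

751 nm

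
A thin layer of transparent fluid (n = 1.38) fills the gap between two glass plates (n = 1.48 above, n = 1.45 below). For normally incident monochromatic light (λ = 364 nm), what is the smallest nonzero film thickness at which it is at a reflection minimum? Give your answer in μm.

At the upper boundary (n = 1.48 to n = 1.38) the reflected ray undergoes no phase shift.
Ray reflecting at the bottom interface goes from n = 1.38 toward n = 1.45: a half-wave phase shift.
Net: one phase inversion between the two reflected rays.
With one net inversion, destructive interference in reflection requires 2 n t = m λ.
The smallest nonzero thickness corresponds to m = 1: t = m λ / (2 n) = 1.00 × 364 / (2 × 1.38) = 132 nm.

0.132 μm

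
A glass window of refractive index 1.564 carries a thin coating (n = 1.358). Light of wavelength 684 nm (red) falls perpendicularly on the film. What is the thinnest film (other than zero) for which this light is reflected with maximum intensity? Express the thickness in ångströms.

2518 Å

Top surface (1.0 → 1.358): reflection off a higher-index medium gives a half-wave phase shift.
Ray reflecting at the bottom interface goes from n = 1.358 toward n = 1.564: a half-wave phase shift.
The two reflections carry the same phase change, so no net offset.
With no net inversion, constructive interference in reflection requires 2 n t = m λ.
Minimum nonzero at m = 1: t = λ / (2 n) = 684 / (2 × 1.358) = 252 nm.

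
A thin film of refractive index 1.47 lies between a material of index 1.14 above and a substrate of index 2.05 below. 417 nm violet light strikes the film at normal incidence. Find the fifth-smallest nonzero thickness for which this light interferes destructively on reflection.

638 nm

At the upper boundary (n = 1.14 to n = 1.47) the reflected ray undergoes a half-wave phase shift.
At the lower boundary (n = 1.47 to n = 2.05) the reflected ray undergoes a half-wave phase shift.
Net: no relative phase inversion (both shifts match).
With no net inversion, destructive interference in reflection requires 2 n t = (m + ½) λ.
The fifth-smallest nonzero thickness corresponds to m = 4: t = (m + ½) λ / (2 n) = 4.50 × 417 / (2 × 1.47) = 638 nm.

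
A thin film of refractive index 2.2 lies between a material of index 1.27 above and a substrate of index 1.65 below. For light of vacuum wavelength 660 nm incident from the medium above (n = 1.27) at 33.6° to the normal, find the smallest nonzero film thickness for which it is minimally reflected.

158 nm

At the upper boundary (n = 1.27 to n = 2.2) the reflected ray undergoes a half-wave phase shift.
Bottom surface (2.2 → 1.65): reflection off a lower-index medium gives no phase shift.
The two reflections differ by half a wavelength.
For minimum reflection here: 2 n t cos θ_r = m λ.
Snell's law: 1.27 sin 33.6° = 2.2 sin θ_r → sin θ_r = 0.319, cos θ_r = 0.948.
Minimum nonzero at m = 1: t = λ / (2 n cos θ_r) = 660 / (2 × 2.2 × 0.948) = 158 nm.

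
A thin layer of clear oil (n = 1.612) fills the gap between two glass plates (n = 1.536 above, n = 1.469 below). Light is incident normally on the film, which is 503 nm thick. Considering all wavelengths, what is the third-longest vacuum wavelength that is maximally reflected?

At the upper boundary (n = 1.536 to n = 1.612) the reflected ray undergoes a half-wave phase shift.
At the lower boundary (n = 1.612 to n = 1.469) the reflected ray undergoes no phase shift.
Net: one phase inversion between the two reflected rays.
For maximum reflection here: 2 n t = (m + ½) λ.
λ = 2 n t / (m + ½). The third-longest wavelength is m = 2: λ = 2 × 1.612 × 503 / 2.50 = 649 nm.

649 nm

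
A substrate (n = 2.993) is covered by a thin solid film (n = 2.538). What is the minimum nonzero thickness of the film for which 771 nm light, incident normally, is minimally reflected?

75.9 nm

Ray reflecting at the top interface goes from n = 1.0 toward n = 2.538: a half-wave phase shift.
At the lower boundary (n = 2.538 to n = 2.993) the reflected ray undergoes a half-wave phase shift.
Zero or two π shifts → no net half-wave offset.
With no net inversion, destructive interference in reflection requires 2 n t = (m + ½) λ.
Minimum at m = 0: t = λ / (4 n) = 771 / (4 × 2.538) = 75.9 nm.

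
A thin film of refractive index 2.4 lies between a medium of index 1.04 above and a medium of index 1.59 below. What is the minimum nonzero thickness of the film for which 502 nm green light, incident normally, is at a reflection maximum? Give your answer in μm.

0.0523 μm

Ray reflecting at the top interface goes from n = 1.04 toward n = 2.4: a half-wave phase shift.
Bottom surface (2.4 → 1.59): reflection off a lower-index medium gives no phase shift.
Net: one phase inversion between the two reflected rays.
For bright reflection here: 2 n t = (m + ½) λ.
Minimum at m = 0: t = λ / (4 n) = 502 / (4 × 2.4) = 52.3 nm.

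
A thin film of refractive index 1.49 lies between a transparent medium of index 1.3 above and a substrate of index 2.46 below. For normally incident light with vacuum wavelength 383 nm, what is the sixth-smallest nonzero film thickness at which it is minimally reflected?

Top surface (1.3 → 1.49): reflection off a higher-index medium gives a half-wave phase shift.
At the lower boundary (n = 1.49 to n = 2.46) the reflected ray undergoes a half-wave phase shift.
The two reflections carry the same phase change, so no net offset.
For dark reflection here: 2 n t = (m + ½) λ.
The sixth-smallest nonzero thickness corresponds to m = 5: t = (m + ½) λ / (2 n) = 5.50 × 383 / (2 × 1.49) = 707 nm.

707 nm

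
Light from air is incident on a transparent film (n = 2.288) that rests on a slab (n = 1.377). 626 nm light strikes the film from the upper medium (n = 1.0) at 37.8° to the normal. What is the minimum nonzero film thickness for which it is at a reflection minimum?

Top surface (1.0 → 2.288): reflection off a higher-index medium gives a half-wave phase shift.
At the lower boundary (n = 2.288 to n = 1.377) the reflected ray undergoes no phase shift.
Net: one phase inversion between the two reflected rays.
With one net inversion, destructive interference in reflection requires 2 n t cos θ_r = m λ.
Snell's law: 1.0 sin 37.8° = 2.288 sin θ_r → sin θ_r = 0.268, cos θ_r = 0.963.
Minimum nonzero at m = 1: t = λ / (2 n cos θ_r) = 626 / (2 × 2.288 × 0.963) = 142 nm.

142 nm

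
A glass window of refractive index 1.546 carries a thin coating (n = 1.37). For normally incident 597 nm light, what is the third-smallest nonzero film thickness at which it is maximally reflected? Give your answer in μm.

0.654 μm

Top surface (1.0 → 1.37): reflection off a higher-index medium gives a half-wave phase shift.
Ray reflecting at the bottom interface goes from n = 1.37 toward n = 1.546: a half-wave phase shift.
Net: no relative phase inversion (both shifts match).
With no net inversion, constructive interference in reflection requires 2 n t = m λ.
The third-smallest nonzero thickness corresponds to m = 3: t = m λ / (2 n) = 3.00 × 597 / (2 × 1.37) = 654 nm.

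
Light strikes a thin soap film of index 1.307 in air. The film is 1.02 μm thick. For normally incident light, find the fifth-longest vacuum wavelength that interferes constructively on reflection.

593 nm

Ray reflecting at the top interface goes from n = 1.0 toward n = 1.307: a half-wave phase shift.
Bottom surface (1.307 → 1.0): reflection off a lower-index medium gives no phase shift.
The two reflections differ by half a wavelength.
So the condition for constructive reflection is 2 n t = (m + ½) λ.
λ = 2 n t / (m + ½). The fifth-longest wavelength is m = 4: λ = 2 × 1.307 × 1020 / 4.50 = 593 nm.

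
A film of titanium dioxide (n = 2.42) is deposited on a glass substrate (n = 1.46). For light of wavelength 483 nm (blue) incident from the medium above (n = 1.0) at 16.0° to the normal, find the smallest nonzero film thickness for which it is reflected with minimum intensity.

Ray reflecting at the top interface goes from n = 1.0 toward n = 2.42: a half-wave phase shift.
Bottom surface (2.42 → 1.46): reflection off a lower-index medium gives no phase shift.
The two reflections differ by half a wavelength.
So the condition for destructive reflection is 2 n t cos θ_r = m λ.
Snell's law: 1.0 sin 16.0° = 2.42 sin θ_r → sin θ_r = 0.114, cos θ_r = 0.993.
Minimum nonzero at m = 1: t = λ / (2 n cos θ_r) = 483 / (2 × 2.42 × 0.993) = 100 nm.

100 nm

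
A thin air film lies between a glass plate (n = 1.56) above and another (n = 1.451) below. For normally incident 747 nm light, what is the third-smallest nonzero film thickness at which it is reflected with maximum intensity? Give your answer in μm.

Ray reflecting at the top interface goes from n = 1.56 toward n = 1.0: no phase shift.
Ray reflecting at the bottom interface goes from n = 1.0 toward n = 1.451: a half-wave phase shift.
Net: one phase inversion between the two reflected rays.
So the condition for constructive reflection is 2 n t = (m + ½) λ.
The third-smallest nonzero thickness corresponds to m = 2: t = (m + ½) λ / (2 n) = 2.50 × 747 / (2 × 1.0) = 934 nm.

0.934 μm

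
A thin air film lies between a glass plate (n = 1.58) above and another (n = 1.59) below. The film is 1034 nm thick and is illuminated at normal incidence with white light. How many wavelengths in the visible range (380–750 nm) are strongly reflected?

2

Ray reflecting at the top interface goes from n = 1.58 toward n = 1.0: no phase shift.
Ray reflecting at the bottom interface goes from n = 1.0 toward n = 1.59: a half-wave phase shift.
Exactly one π shift → a net half-wave offset.
So the condition for constructive reflection is 2 n t = (m + ½) λ.
λ = 2 n t / (m + ½) = 2068 / (m + ½) nm.
m=2: 827 nm (IR); m=3: 591 nm (visible); m=4: 460 nm (visible); m=5: 376 nm (UV).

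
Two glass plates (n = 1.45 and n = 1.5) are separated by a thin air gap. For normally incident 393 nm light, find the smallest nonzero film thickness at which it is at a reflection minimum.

197 nm

Ray reflecting at the top interface goes from n = 1.45 toward n = 1.0: no phase shift.
Ray reflecting at the bottom interface goes from n = 1.0 toward n = 1.5: a half-wave phase shift.
Exactly one π shift → a net half-wave offset.
So the condition for destructive reflection is 2 n t = m λ.
Minimum nonzero at m = 1: t = λ / (2 n) = 393 / (2 × 1.0) = 197 nm.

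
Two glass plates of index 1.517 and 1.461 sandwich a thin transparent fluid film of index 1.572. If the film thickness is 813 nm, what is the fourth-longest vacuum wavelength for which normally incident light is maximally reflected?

730 nm

Ray reflecting at the top interface goes from n = 1.517 toward n = 1.572: a half-wave phase shift.
At the lower boundary (n = 1.572 to n = 1.461) the reflected ray undergoes no phase shift.
Exactly one π shift → a net half-wave offset.
So the condition for constructive reflection is 2 n t = (m + ½) λ.
λ = 2 n t / (m + ½). The fourth-longest wavelength is m = 3: λ = 2 × 1.572 × 813 / 3.50 = 730 nm.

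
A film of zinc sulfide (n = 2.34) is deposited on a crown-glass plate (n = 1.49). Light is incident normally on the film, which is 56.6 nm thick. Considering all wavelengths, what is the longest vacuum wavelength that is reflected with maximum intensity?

530 nm

Top surface (1.0 → 2.34): reflection off a higher-index medium gives a half-wave phase shift.
Ray reflecting at the bottom interface goes from n = 2.34 toward n = 1.49: no phase shift.
The two reflections differ by half a wavelength.
So the condition for constructive reflection is 2 n t = (m + ½) λ.
λ = 2 n t / (m + ½). The longest wavelength is m = 0: λ = 2 × 2.34 × 56.6 / 0.500 = 530 nm.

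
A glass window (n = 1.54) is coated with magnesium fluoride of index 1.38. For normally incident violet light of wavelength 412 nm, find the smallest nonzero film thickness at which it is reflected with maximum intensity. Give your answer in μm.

Top surface (1.0 → 1.38): reflection off a higher-index medium gives a half-wave phase shift.
Bottom surface (1.38 → 1.54): reflection off a higher-index medium gives a half-wave phase shift.
Zero or two π shifts → no net half-wave offset.
With no net inversion, constructive interference in reflection requires 2 n t = m λ.
Minimum nonzero at m = 1: t = λ / (2 n) = 412 / (2 × 1.38) = 149 nm.

0.149 μm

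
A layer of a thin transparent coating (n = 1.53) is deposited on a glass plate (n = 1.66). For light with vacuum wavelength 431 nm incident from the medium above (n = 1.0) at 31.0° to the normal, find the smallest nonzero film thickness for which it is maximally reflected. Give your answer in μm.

Top surface (1.0 → 1.53): reflection off a higher-index medium gives a half-wave phase shift.
Ray reflecting at the bottom interface goes from n = 1.53 toward n = 1.66: a half-wave phase shift.
Zero or two π shifts → no net half-wave offset.
With no net inversion, constructive interference in reflection requires 2 n t cos θ_r = m λ.
Snell's law: 1.0 sin 31.0° = 1.53 sin θ_r → sin θ_r = 0.337, cos θ_r = 0.942.
Minimum nonzero at m = 1: t = λ / (2 n cos θ_r) = 431 / (2 × 1.53 × 0.942) = 150 nm.

0.150 μm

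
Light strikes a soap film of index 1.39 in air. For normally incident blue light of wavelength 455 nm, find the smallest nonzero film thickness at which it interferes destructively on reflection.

164 nm

Top surface (1.0 → 1.39): reflection off a higher-index medium gives a half-wave phase shift.
Bottom surface (1.39 → 1.0): reflection off a lower-index medium gives no phase shift.
The two reflections differ by half a wavelength.
So the condition for destructive reflection is 2 n t = m λ.
Minimum nonzero at m = 1: t = λ / (2 n) = 455 / (2 × 1.39) = 164 nm.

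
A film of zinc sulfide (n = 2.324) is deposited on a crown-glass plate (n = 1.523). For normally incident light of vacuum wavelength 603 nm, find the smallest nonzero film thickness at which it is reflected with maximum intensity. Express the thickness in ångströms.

649 Å

Ray reflecting at the top interface goes from n = 1.0 toward n = 2.324: a half-wave phase shift.
Bottom surface (2.324 → 1.523): reflection off a lower-index medium gives no phase shift.
Net: one phase inversion between the two reflected rays.
For bright reflection here: 2 n t = (m + ½) λ.
Minimum at m = 0: t = λ / (4 n) = 603 / (4 × 2.324) = 64.9 nm.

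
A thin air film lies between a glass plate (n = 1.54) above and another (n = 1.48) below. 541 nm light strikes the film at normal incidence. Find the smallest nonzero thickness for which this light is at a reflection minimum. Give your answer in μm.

Top surface (1.54 → 1.0): reflection off a lower-index medium gives no phase shift.
Ray reflecting at the bottom interface goes from n = 1.0 toward n = 1.48: a half-wave phase shift.
The two reflections differ by half a wavelength.
So the condition for destructive reflection is 2 n t = m λ.
The smallest nonzero thickness corresponds to m = 1: t = m λ / (2 n) = 1.00 × 541 / (2 × 1.0) = 271 nm.

0.271 μm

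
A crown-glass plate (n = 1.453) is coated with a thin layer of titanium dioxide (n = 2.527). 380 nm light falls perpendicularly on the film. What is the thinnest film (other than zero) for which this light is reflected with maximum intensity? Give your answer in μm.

Top surface (1.0 → 2.527): reflection off a higher-index medium gives a half-wave phase shift.
At the lower boundary (n = 2.527 to n = 1.453) the reflected ray undergoes no phase shift.
Exactly one π shift → a net half-wave offset.
For strong reflection here: 2 n t = (m + ½) λ.
Minimum at m = 0: t = λ / (4 n) = 380 / (4 × 2.527) = 37.6 nm.

0.0376 μm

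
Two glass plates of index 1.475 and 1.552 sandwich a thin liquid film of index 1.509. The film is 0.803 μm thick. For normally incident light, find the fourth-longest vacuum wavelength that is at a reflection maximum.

606 nm

Ray reflecting at the top interface goes from n = 1.475 toward n = 1.509: a half-wave phase shift.
At the lower boundary (n = 1.509 to n = 1.552) the reflected ray undergoes a half-wave phase shift.
Net: no relative phase inversion (both shifts match).
So the condition for constructive reflection is 2 n t = m λ.
λ = 2 n t / m. The fourth-longest wavelength is m = 4: λ = 2 × 1.509 × 803 / 4.00 = 606 nm.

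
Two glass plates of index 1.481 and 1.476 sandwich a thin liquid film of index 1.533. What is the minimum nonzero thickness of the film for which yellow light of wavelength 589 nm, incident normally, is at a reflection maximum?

96.1 nm

Top surface (1.481 → 1.533): reflection off a higher-index medium gives a half-wave phase shift.
At the lower boundary (n = 1.533 to n = 1.476) the reflected ray undergoes no phase shift.
Exactly one π shift → a net half-wave offset.
For maximum reflection here: 2 n t = (m + ½) λ.
Minimum at m = 0: t = λ / (4 n) = 589 / (4 × 1.533) = 96.1 nm.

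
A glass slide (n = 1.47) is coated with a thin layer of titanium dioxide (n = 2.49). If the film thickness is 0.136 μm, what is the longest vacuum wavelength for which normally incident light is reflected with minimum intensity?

677 nm

Top surface (1.0 → 2.49): reflection off a higher-index medium gives a half-wave phase shift.
At the lower boundary (n = 2.49 to n = 1.47) the reflected ray undergoes no phase shift.
The two reflections differ by half a wavelength.
With one net inversion, destructive interference in reflection requires 2 n t = m λ.
λ = 2 n t / m. The longest wavelength is m = 1: λ = 2 × 2.49 × 136 / 1.00 = 677 nm.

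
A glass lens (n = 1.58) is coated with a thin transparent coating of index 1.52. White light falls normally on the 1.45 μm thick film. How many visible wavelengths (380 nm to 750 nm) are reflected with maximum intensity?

6

Top surface (1.0 → 1.52): reflection off a higher-index medium gives a half-wave phase shift.
Ray reflecting at the bottom interface goes from n = 1.52 toward n = 1.58: a half-wave phase shift.
Zero or two π shifts → no net half-wave offset.
With no net inversion, constructive interference in reflection requires 2 n t = m λ.
λ = 2 n t / m = 4408 / m nm.
m=5: 882 nm (IR); m=6: 735 nm (visible); m=7: 630 nm (visible); m=8: 551 nm (visible); m=9: 490 nm (visible); m=10: 441 nm (visible); m=11: 401 nm (visible); m=12: 367 nm (UV).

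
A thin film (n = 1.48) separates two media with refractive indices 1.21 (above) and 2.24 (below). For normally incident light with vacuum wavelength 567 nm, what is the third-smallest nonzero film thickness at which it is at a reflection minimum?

At the upper boundary (n = 1.21 to n = 1.48) the reflected ray undergoes a half-wave phase shift.
At the lower boundary (n = 1.48 to n = 2.24) the reflected ray undergoes a half-wave phase shift.
Zero or two π shifts → no net half-wave offset.
With no net inversion, destructive interference in reflection requires 2 n t = (m + ½) λ.
The third-smallest nonzero thickness corresponds to m = 2: t = (m + ½) λ / (2 n) = 2.50 × 567 / (2 × 1.48) = 479 nm.

479 nm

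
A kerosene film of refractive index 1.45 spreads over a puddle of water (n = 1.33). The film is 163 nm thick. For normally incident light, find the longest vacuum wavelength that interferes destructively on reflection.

Top surface (1.0 → 1.45): reflection off a higher-index medium gives a half-wave phase shift.
Ray reflecting at the bottom interface goes from n = 1.45 toward n = 1.33: no phase shift.
The two reflections differ by half a wavelength.
For weak reflection here: 2 n t = m λ.
λ = 2 n t / m. The longest wavelength is m = 1: λ = 2 × 1.45 × 163 / 1.00 = 473 nm.

473 nm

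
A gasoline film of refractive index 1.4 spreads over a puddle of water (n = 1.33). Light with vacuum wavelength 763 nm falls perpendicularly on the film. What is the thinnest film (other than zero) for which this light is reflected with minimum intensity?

273 nm

Top surface (1.0 → 1.4): reflection off a higher-index medium gives a half-wave phase shift.
Ray reflecting at the bottom interface goes from n = 1.4 toward n = 1.33: no phase shift.
The two reflections differ by half a wavelength.
For minimum reflection here: 2 n t = m λ.
Minimum nonzero at m = 1: t = λ / (2 n) = 763 / (2 × 1.4) = 273 nm.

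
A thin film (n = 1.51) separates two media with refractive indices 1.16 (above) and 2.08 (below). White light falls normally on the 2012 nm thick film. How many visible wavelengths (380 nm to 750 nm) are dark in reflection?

8

Top surface (1.16 → 1.51): reflection off a higher-index medium gives a half-wave phase shift.
Bottom surface (1.51 → 2.08): reflection off a higher-index medium gives a half-wave phase shift.
Net: no relative phase inversion (both shifts match).
With no net inversion, destructive interference in reflection requires 2 n t = (m + ½) λ.
λ = 2 n t / (m + ½) = 6076 / (m + ½) nm.
m=7: 810 nm (IR); m=8: 715 nm (visible); m=9: 640 nm (visible); m=10: 579 nm (visible); m=11: 528 nm (visible); m=12: 486 nm (visible); m=13: 450 nm (visible); m=14: 419 nm (visible); m=15: 392 nm (visible); m=16: 368 nm (UV).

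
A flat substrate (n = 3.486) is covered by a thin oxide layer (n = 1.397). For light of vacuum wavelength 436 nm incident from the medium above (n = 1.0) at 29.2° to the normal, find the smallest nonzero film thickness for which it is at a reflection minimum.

83.3 nm

At the upper boundary (n = 1.0 to n = 1.397) the reflected ray undergoes a half-wave phase shift.
Ray reflecting at the bottom interface goes from n = 1.397 toward n = 3.486: a half-wave phase shift.
Zero or two π shifts → no net half-wave offset.
So the condition for destructive reflection is 2 n t cos θ_r = (m + ½) λ.
Snell's law: 1.0 sin 29.2° = 1.397 sin θ_r → sin θ_r = 0.349, cos θ_r = 0.937.
Minimum at m = 0: t = λ / (4 n cos θ_r) = 436 / (4 × 1.397 × 0.937) = 83.3 nm.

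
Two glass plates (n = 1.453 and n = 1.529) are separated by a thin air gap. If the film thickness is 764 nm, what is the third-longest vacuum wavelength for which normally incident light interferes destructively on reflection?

509 nm

Top surface (1.453 → 1.0): reflection off a lower-index medium gives no phase shift.
Bottom surface (1.0 → 1.529): reflection off a higher-index medium gives a half-wave phase shift.
Net: one phase inversion between the two reflected rays.
So the condition for destructive reflection is 2 n t = m λ.
λ = 2 n t / m. The third-longest wavelength is m = 3: λ = 2 × 1.0 × 764 / 3.00 = 509 nm.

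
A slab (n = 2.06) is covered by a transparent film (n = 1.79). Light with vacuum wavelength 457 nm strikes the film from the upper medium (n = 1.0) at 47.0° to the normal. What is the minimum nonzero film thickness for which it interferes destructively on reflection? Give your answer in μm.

0.0699 μm

Ray reflecting at the top interface goes from n = 1.0 toward n = 1.79: a half-wave phase shift.
Bottom surface (1.79 → 2.06): reflection off a higher-index medium gives a half-wave phase shift.
Net: no relative phase inversion (both shifts match).
With no net inversion, destructive interference in reflection requires 2 n t cos θ_r = (m + ½) λ.
Snell's law: 1.0 sin 47.0° = 1.79 sin θ_r → sin θ_r = 0.409, cos θ_r = 0.913.
Minimum at m = 0: t = λ / (4 n cos θ_r) = 457 / (4 × 1.79 × 0.913) = 69.9 nm.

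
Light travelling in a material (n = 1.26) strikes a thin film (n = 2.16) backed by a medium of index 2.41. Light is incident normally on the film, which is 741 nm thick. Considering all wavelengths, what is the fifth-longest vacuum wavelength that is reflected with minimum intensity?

711 nm

At the upper boundary (n = 1.26 to n = 2.16) the reflected ray undergoes a half-wave phase shift.
Bottom surface (2.16 → 2.41): reflection off a higher-index medium gives a half-wave phase shift.
Zero or two π shifts → no net half-wave offset.
So the condition for destructive reflection is 2 n t = (m + ½) λ.
λ = 2 n t / (m + ½). The fifth-longest wavelength is m = 4: λ = 2 × 2.16 × 741 / 4.50 = 711 nm.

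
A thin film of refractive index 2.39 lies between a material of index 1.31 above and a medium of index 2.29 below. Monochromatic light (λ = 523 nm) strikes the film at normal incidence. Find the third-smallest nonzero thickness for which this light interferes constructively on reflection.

Ray reflecting at the top interface goes from n = 1.31 toward n = 2.39: a half-wave phase shift.
Ray reflecting at the bottom interface goes from n = 2.39 toward n = 2.29: no phase shift.
The two reflections differ by half a wavelength.
For maximum reflection here: 2 n t = (m + ½) λ.
The third-smallest nonzero thickness corresponds to m = 2: t = (m + ½) λ / (2 n) = 2.50 × 523 / (2 × 2.39) = 274 nm.

274 nm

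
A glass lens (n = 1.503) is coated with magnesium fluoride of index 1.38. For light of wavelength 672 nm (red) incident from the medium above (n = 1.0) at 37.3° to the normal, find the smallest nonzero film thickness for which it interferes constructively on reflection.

Ray reflecting at the top interface goes from n = 1.0 toward n = 1.38: a half-wave phase shift.
Ray reflecting at the bottom interface goes from n = 1.38 toward n = 1.503: a half-wave phase shift.
The two reflections carry the same phase change, so no net offset.
For strong reflection here: 2 n t cos θ_r = m λ.
Snell's law: 1.0 sin 37.3° = 1.38 sin θ_r → sin θ_r = 0.439, cos θ_r = 0.898.
Minimum nonzero at m = 1: t = λ / (2 n cos θ_r) = 672 / (2 × 1.38 × 0.898) = 271 nm.

271 nm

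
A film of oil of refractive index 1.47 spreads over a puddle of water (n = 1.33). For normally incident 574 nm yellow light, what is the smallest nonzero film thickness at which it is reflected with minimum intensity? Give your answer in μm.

Top surface (1.0 → 1.47): reflection off a higher-index medium gives a half-wave phase shift.
At the lower boundary (n = 1.47 to n = 1.33) the reflected ray undergoes no phase shift.
The two reflections differ by half a wavelength.
With one net inversion, destructive interference in reflection requires 2 n t = m λ.
The smallest nonzero thickness corresponds to m = 1: t = m λ / (2 n) = 1.00 × 574 / (2 × 1.47) = 195 nm.

0.195 μm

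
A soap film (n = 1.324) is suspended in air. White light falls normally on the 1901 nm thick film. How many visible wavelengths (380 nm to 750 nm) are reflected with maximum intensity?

6

At the upper boundary (n = 1.0 to n = 1.324) the reflected ray undergoes a half-wave phase shift.
Ray reflecting at the bottom interface goes from n = 1.324 toward n = 1.0: no phase shift.
Net: one phase inversion between the two reflected rays.
With one net inversion, constructive interference in reflection requires 2 n t = (m + ½) λ.
λ = 2 n t / (m + ½) = 5034 / (m + ½) nm.
m=6: 774 nm (IR); m=7: 671 nm (visible); m=8: 592 nm (visible); m=9: 530 nm (visible); m=10: 479 nm (visible); m=11: 438 nm (visible); m=12: 403 nm (visible); m=13: 373 nm (UV).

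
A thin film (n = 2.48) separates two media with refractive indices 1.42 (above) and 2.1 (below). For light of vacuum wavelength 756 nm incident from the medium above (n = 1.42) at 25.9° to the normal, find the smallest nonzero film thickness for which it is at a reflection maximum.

Ray reflecting at the top interface goes from n = 1.42 toward n = 2.48: a half-wave phase shift.
At the lower boundary (n = 2.48 to n = 2.1) the reflected ray undergoes no phase shift.
The two reflections differ by half a wavelength.
With one net inversion, constructive interference in reflection requires 2 n t cos θ_r = (m + ½) λ.
Snell's law: 1.42 sin 25.9° = 2.48 sin θ_r → sin θ_r = 0.250, cos θ_r = 0.968.
Minimum at m = 0: t = λ / (4 n cos θ_r) = 756 / (4 × 2.48 × 0.968) = 78.7 nm.

78.7 nm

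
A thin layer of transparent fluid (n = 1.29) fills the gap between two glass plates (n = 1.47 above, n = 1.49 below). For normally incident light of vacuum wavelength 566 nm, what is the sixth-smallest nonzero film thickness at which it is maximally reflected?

1207 nm

Top surface (1.47 → 1.29): reflection off a lower-index medium gives no phase shift.
Bottom surface (1.29 → 1.49): reflection off a higher-index medium gives a half-wave phase shift.
Exactly one π shift → a net half-wave offset.
For bright reflection here: 2 n t = (m + ½) λ.
The sixth-smallest nonzero thickness corresponds to m = 5: t = (m + ½) λ / (2 n) = 5.50 × 566 / (2 × 1.29) = 1207 nm.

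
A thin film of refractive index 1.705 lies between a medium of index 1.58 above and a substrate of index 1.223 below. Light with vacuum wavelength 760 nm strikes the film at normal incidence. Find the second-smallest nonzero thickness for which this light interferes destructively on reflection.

446 nm

Ray reflecting at the top interface goes from n = 1.58 toward n = 1.705: a half-wave phase shift.
Ray reflecting at the bottom interface goes from n = 1.705 toward n = 1.223: no phase shift.
Exactly one π shift → a net half-wave offset.
With one net inversion, destructive interference in reflection requires 2 n t = m λ.
The second-smallest nonzero thickness corresponds to m = 2: t = m λ / (2 n) = 2.00 × 760 / (2 × 1.705) = 446 nm.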